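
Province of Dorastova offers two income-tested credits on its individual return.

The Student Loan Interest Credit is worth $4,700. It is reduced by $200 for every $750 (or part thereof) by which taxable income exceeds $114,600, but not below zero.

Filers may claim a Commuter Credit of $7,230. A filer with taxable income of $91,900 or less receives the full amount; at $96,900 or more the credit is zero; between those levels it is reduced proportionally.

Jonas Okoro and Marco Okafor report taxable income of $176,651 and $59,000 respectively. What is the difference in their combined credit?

$11,930

Jonas ($176,651): Student Loan Interest Credit: income exceeds $114,600 by $62,051 → 83 increments × $200 = $16,600 ≥ base, so the credit is $0. Commuter Credit: $176,651 is at or above $96,900, so the credit is $0. total $0 + $0 = $0
Marco ($59,000): Student Loan Interest Credit: $59,000 is at or below the $114,600 threshold, so the full $4,700 applies. Commuter Credit: $59,000 is at or below the $91,900 threshold, so the full $7,230 applies. total $4,700 + $7,230 = $11,930
Difference: |$0 − $11,930| = $11,930.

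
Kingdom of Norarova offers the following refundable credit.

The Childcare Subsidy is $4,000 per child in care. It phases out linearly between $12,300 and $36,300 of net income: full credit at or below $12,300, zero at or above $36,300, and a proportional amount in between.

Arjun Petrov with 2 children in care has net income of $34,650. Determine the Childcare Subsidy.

$550

Childcare Subsidy: base = 2 × $4,000 = $8,000. $34,650 is $22,350 into a $24,000 phase-out range, leaving 1,650/24,000 of the credit: $8,000 × 1,650/24,000 = $550.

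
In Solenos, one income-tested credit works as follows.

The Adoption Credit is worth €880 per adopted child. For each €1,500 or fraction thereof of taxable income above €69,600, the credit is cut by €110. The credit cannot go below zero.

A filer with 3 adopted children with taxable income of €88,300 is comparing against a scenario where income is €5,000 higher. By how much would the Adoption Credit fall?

At €88,300 — base = 3 × €880 = €2,640. income exceeds €69,600 by €18,700, which is 13 full-or-partial €1,500 increments; reduction = 13 × €110 = €1,430, leaving €1,210.
At €93,300 — base = 3 × €880 = €2,640. income exceeds €69,600 by €23,700, which is 16 full-or-partial €1,500 increments; reduction = 16 × €110 = €1,760, leaving €880.
Lost: €1,210 − €880 = €330.

€330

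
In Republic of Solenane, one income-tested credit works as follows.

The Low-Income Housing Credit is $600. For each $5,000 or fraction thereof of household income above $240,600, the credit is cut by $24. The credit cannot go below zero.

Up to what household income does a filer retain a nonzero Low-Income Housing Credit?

$360,600

After 24 increments the reduction is 24 × $24 = $576, leaving $24; one more increment wipes it out. Increment 24 ends at excess 24 × $5,000 = $120,000, so the highest qualifying income is $240,600 + $120,000 = $360,600.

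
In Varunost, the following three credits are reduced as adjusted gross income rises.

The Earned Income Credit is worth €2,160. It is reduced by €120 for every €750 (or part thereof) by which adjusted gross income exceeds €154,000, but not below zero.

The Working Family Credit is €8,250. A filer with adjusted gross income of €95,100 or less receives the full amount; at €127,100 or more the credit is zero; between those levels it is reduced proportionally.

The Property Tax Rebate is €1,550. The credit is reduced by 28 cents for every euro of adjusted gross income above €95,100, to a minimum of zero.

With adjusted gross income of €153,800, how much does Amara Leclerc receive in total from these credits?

Earned Income Credit: €153,800 is at or below the €154,000 threshold, so the full €2,160 applies.
Working Family Credit: €153,800 is at or above €127,100, so the credit is €0.
Property Tax Rebate: 28% of the €58,700 excess over €95,100 is €16,436 ≥ base, so the credit is €0.
Total: €2,160 + €0 + €0 = €2,160.

€2,160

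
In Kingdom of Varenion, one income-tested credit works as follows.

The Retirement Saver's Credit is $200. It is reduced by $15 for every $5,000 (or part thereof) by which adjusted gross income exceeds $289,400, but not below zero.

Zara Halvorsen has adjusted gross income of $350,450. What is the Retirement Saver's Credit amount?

Retirement Saver's Credit: income exceeds $289,400 by $61,050, which is 13 full-or-partial $5,000 increments; reduction = 13 × $15 = $195, leaving $5.

$5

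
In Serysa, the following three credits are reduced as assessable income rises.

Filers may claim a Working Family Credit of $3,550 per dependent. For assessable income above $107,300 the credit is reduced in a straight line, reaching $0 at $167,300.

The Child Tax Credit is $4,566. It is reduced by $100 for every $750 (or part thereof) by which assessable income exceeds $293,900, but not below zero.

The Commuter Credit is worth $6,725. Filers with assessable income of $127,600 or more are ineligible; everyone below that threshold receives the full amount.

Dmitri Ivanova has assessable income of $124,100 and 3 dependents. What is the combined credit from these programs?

$18,959

Working Family Credit: base = 3 × $3,550 = $10,650. $124,100 is $16,800 into a $60,000 phase-out range, leaving 43,200/60,000 of the credit: $10,650 × 43,200/60,000 = $7,668.
Child Tax Credit: $124,100 is at or below the $293,900 threshold, so the full $4,566 applies.
Commuter Credit: $124,100 is below the $127,600 cutoff, so the full $6,725 applies.
Total: $7,668 + $4,566 + $6,725 = $18,959.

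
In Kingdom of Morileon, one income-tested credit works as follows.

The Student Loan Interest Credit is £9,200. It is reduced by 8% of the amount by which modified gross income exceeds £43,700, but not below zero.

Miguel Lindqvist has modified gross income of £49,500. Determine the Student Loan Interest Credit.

£8,736

Student Loan Interest Credit: 8% of the £5,800 excess over £43,700 is £464; credit = £9,200 − £464 = £8,736.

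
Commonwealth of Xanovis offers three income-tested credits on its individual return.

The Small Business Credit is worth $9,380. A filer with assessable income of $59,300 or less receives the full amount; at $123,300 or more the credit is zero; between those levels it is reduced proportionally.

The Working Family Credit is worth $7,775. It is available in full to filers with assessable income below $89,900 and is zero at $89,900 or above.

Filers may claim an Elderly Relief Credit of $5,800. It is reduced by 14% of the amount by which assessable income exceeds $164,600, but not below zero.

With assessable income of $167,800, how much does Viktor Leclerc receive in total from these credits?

Small Business Credit: $167,800 is at or above $123,300, so the credit is $0.
Working Family Credit: $167,800 meets or exceeds the $89,900 cutoff, so the credit is $0.
Elderly Relief Credit: 14% of the $3,200 excess over $164,600 is $448; credit = $5,800 − $448 = $5,352.
Total: $0 + $0 + $5,352 = $5,352.

$5,352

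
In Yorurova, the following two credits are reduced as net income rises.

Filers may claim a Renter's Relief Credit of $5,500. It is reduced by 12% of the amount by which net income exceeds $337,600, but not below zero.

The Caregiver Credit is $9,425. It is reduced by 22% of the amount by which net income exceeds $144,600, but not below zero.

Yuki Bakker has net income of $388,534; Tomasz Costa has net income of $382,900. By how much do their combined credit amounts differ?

$64

Yuki ($388,534): Renter's Relief Credit: 12% of the $50,934 excess over $337,600 is $6,112.08 ≥ base, so the credit is $0. Caregiver Credit: 22% of the $243,934 excess over $144,600 is $53,665.48 ≥ base, so the credit is $0. total $0 + $0 = $0
Tomasz ($382,900): Renter's Relief Credit: 12% of the $45,300 excess over $337,600 is $5,436; credit = $5,500 − $5,436 = $64. Caregiver Credit: 22% of the $238,300 excess over $144,600 is $52,426 ≥ base, so the credit is $0. total $64 + $0 = $64
Difference: |$0 − $64| = $64.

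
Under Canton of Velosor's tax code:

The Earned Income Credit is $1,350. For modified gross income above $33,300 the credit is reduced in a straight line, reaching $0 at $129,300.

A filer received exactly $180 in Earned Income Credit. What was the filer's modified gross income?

$180 is 180/1,350 of the full $1,350, so 1,170/1,350 of the $96,000 range has been used: income = $33,300 + $96,000 × 1,170/1,350 = $116,500.

$116,500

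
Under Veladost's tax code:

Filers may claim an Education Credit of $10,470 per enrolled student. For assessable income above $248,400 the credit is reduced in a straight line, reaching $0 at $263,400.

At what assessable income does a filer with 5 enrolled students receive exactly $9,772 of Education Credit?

Full credit = 5 × $10,470 = $52,350.
$9,772 is 9,772/52,350 of the full $52,350, so 42,578/52,350 of the $15,000 range has been used: income = $248,400 + $15,000 × 42,578/52,350 = $260,600.

$260,600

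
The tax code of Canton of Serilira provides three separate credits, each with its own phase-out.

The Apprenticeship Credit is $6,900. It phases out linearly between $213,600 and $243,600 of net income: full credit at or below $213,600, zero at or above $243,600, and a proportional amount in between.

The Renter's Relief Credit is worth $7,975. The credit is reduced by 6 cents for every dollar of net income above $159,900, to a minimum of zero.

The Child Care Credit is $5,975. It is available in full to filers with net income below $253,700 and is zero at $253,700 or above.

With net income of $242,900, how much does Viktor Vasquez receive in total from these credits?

Apprenticeship Credit: $242,900 is $29,300 into a $30,000 phase-out range, leaving 700/30,000 of the credit: $6,900 × 700/30,000 = $161.
Renter's Relief Credit: 6% of the $83,000 excess over $159,900 is $4,980; credit = $7,975 − $4,980 = $2,995.
Child Care Credit: $242,900 is below the $253,700 cutoff, so the full $5,975 applies.
Total: $161 + $2,995 + $5,975 = $9,131.

$9,131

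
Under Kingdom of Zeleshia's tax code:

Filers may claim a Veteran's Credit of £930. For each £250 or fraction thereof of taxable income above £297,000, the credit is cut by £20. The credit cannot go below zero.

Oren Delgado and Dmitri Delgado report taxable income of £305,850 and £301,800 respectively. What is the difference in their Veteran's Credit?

Oren (£305,850): Veteran's Credit: income exceeds £297,000 by £8,850, which is 36 full-or-partial £250 increments; reduction = 36 × £20 = £720, leaving £210.
Dmitri (£301,800): Veteran's Credit: income exceeds £297,000 by £4,800, which is 20 full-or-partial £250 increments; reduction = 20 × £20 = £400, leaving £530.
Difference: |£210 − £530| = £320.

£320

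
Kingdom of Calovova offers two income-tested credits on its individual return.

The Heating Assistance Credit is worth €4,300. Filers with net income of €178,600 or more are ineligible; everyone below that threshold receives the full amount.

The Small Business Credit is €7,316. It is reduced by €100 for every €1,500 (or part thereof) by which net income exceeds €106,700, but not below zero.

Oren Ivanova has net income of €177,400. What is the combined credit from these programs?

€6,816

Heating Assistance Credit: €177,400 is below the €178,600 cutoff, so the full €4,300 applies.
Small Business Credit: income exceeds €106,700 by €70,700, which is 48 full-or-partial €1,500 increments; reduction = 48 × €100 = €4,800, leaving €2,516.
Total: €4,300 + €2,516 = €6,816.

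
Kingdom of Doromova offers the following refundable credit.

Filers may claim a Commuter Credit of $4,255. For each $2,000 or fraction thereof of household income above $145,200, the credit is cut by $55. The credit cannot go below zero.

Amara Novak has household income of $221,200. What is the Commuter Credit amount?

$2,165

Commuter Credit: income exceeds $145,200 by $76,000, which is 38 full-or-partial $2,000 increments; reduction = 38 × $55 = $2,090, leaving $2,165.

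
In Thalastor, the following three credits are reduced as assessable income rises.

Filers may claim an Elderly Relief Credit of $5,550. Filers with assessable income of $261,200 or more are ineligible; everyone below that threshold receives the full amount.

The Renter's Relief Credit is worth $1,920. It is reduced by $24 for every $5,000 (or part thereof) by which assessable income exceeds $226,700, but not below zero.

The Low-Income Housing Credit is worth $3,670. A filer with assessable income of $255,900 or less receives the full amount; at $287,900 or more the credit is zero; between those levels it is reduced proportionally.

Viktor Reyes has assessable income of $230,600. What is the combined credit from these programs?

$11,116

Elderly Relief Credit: $230,600 is below the $261,200 cutoff, so the full $5,550 applies.
Renter's Relief Credit: income exceeds $226,700 by $3,900, which is 1 full-or-partial $5,000 increment; reduction = 1 × $24 = $24, leaving $1,896.
Low-Income Housing Credit: $230,600 is at or below the $255,900 threshold, so the full $3,670 applies.
Total: $5,550 + $1,896 + $3,670 = $11,116.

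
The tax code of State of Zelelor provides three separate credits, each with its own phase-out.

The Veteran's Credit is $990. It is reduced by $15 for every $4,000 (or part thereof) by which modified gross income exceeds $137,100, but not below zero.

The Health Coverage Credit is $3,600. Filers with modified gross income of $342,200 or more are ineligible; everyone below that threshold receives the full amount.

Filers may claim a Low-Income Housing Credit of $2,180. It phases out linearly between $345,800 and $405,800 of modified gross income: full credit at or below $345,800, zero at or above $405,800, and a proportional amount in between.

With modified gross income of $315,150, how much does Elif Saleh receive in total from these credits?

Veteran's Credit: income exceeds $137,100 by $178,050, which is 45 full-or-partial $4,000 increments; reduction = 45 × $15 = $675, leaving $315.
Health Coverage Credit: $315,150 is below the $342,200 cutoff, so the full $3,600 applies.
Low-Income Housing Credit: $315,150 is at or below the $345,800 threshold, so the full $2,180 applies.
Total: $315 + $3,600 + $2,180 = $6,095.

$6,095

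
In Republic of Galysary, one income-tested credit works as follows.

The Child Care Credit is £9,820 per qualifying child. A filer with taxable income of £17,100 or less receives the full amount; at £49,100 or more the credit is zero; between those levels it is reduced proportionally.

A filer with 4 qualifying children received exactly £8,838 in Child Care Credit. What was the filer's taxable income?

Full credit = 4 × £9,820 = £39,280.
£8,838 is 8,838/39,280 of the full £39,280, so 30,442/39,280 of the £32,000 range has been used: income = £17,100 + £32,000 × 30,442/39,280 = £41,900.

£41,900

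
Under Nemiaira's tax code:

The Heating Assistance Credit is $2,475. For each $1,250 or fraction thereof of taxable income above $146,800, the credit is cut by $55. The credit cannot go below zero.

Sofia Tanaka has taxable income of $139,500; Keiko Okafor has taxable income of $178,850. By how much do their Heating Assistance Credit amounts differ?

Sofia ($139,500): Heating Assistance Credit: $139,500 is at or below the $146,800 threshold, so the full $2,475 applies.
Keiko ($178,850): Heating Assistance Credit: income exceeds $146,800 by $32,050, which is 26 full-or-partial $1,250 increments; reduction = 26 × $55 = $1,430, leaving $1,045.
Difference: |$2,475 − $1,045| = $1,430.

$1,430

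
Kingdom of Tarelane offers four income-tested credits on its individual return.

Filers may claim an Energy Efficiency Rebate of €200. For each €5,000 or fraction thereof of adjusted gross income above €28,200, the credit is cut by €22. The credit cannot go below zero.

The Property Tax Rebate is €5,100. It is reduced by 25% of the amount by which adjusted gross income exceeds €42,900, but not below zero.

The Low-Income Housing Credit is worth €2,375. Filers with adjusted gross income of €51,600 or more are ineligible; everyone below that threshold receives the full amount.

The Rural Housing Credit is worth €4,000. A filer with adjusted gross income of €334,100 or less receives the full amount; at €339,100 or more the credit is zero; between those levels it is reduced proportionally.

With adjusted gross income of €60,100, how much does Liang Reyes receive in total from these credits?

€4,846

Energy Efficiency Rebate: income exceeds €28,200 by €31,900, which is 7 full-or-partial €5,000 increments; reduction = 7 × €22 = €154, leaving €46.
Property Tax Rebate: 25% of the €17,200 excess over €42,900 is €4,300; credit = €5,100 − €4,300 = €800.
Low-Income Housing Credit: €60,100 meets or exceeds the €51,600 cutoff, so the credit is €0.
Rural Housing Credit: €60,100 is at or below the €334,100 threshold, so the full €4,000 applies.
Total: €46 + €800 + €0 + €4,000 = €4,846.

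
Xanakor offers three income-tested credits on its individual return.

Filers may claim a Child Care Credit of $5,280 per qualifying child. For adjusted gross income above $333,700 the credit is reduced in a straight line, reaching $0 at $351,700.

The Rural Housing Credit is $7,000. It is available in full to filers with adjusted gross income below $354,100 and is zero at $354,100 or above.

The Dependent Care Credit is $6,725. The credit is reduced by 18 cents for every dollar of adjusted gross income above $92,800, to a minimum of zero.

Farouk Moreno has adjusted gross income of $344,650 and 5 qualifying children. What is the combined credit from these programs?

Child Care Credit: base = 5 × $5,280 = $26,400. $344,650 is $10,950 into a $18,000 phase-out range, leaving 7,050/18,000 of the credit: $26,400 × 7,050/18,000 = $10,340.
Rural Housing Credit: $344,650 is below the $354,100 cutoff, so the full $7,000 applies.
Dependent Care Credit: 18% of the $251,850 excess over $92,800 is $45,333 ≥ base, so the credit is $0.
Total: $10,340 + $7,000 + $0 = $17,340.

$17,340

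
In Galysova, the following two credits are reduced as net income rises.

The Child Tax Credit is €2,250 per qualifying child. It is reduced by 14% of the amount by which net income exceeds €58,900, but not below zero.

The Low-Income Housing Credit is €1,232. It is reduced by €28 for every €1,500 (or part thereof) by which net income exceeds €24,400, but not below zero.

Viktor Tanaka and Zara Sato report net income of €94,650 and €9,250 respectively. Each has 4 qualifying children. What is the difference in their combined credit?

€6,237

Viktor (€94,650): Child Tax Credit: base = 4 × €2,250 = €9,000. 14% of the €35,750 excess over €58,900 is €5,005; credit = €9,000 − €5,005 = €3,995. Low-Income Housing Credit: income exceeds €24,400 by €70,250 → 47 increments × €28 = €1,316 ≥ base, so the credit is €0. total €3,995 + €0 = €3,995
Zara (€9,250): Child Tax Credit: base = 4 × €2,250 = €9,000. €9,250 is at or below the €58,900 threshold, so the full €9,000 applies. Low-Income Housing Credit: €9,250 is at or below the €24,400 threshold, so the full €1,232 applies. total €9,000 + €1,232 = €10,232
Difference: |€3,995 − €10,232| = €6,237.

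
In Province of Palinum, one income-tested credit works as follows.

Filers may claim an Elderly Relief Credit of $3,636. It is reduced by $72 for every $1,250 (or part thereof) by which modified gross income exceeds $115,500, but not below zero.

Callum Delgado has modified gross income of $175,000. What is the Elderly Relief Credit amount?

$180

Elderly Relief Credit: income exceeds $115,500 by $59,500, which is 48 full-or-partial $1,250 increments; reduction = 48 × $72 = $3,456, leaving $180.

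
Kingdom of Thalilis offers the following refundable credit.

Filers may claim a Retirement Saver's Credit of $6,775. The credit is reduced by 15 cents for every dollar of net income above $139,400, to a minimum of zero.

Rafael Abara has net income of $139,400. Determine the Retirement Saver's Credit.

$6,775

Retirement Saver's Credit: $139,400 is at or below the $139,400 threshold, so the full $6,775 applies.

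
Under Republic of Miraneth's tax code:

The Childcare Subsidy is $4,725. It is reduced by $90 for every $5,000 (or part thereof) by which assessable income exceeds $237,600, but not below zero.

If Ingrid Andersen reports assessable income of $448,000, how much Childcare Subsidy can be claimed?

$855

Childcare Subsidy: income exceeds $237,600 by $210,400, which is 43 full-or-partial $5,000 increments; reduction = 43 × $90 = $3,870, leaving $855.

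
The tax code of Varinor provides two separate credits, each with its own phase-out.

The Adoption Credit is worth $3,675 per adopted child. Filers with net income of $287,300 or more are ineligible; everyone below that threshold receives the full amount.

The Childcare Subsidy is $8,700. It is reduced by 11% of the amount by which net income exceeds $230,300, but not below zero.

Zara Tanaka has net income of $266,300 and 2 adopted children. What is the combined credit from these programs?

$12,090

Adoption Credit: base = 2 × $3,675 = $7,350. $266,300 is below the $287,300 cutoff, so the full $7,350 applies.
Childcare Subsidy: 11% of the $36,000 excess over $230,300 is $3,960; credit = $8,700 − $3,960 = $4,740.
Total: $7,350 + $4,740 = $12,090.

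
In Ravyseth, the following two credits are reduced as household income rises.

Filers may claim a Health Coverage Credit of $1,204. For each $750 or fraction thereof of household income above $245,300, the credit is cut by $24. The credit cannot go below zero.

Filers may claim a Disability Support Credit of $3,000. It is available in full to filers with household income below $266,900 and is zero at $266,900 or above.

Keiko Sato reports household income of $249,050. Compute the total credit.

$4,084

Health Coverage Credit: income exceeds $245,300 by $3,750, which is 5 full-or-partial $750 increments; reduction = 5 × $24 = $120, leaving $1,084.
Disability Support Credit: $249,050 is below the $266,900 cutoff, so the full $3,000 applies.
Total: $1,084 + $3,000 = $4,084.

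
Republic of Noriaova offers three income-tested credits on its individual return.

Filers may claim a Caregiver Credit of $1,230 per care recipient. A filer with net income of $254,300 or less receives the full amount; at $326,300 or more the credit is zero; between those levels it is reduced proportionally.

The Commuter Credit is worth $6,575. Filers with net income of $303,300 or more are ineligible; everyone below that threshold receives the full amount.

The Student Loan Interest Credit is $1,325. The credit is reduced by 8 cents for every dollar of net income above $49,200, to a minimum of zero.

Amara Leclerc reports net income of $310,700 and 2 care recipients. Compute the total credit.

$533

Caregiver Credit: base = 2 × $1,230 = $2,460. $310,700 is $56,400 into a $72,000 phase-out range, leaving 15,600/72,000 of the credit: $2,460 × 15,600/72,000 = $533.
Commuter Credit: $310,700 meets or exceeds the $303,300 cutoff, so the credit is $0.
Student Loan Interest Credit: 8% of the $261,500 excess over $49,200 is $20,920 ≥ base, so the credit is $0.
Total: $533 + $0 + $0 = $533.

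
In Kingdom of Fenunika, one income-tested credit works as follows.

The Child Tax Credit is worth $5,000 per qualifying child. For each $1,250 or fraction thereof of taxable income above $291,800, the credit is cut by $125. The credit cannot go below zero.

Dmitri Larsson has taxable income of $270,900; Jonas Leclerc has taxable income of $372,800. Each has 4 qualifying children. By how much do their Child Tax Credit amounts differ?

Dmitri ($270,900): Child Tax Credit: base = 4 × $5,000 = $20,000. $270,900 is at or below the $291,800 threshold, so the full $20,000 applies.
Jonas ($372,800): Child Tax Credit: base = 4 × $5,000 = $20,000. income exceeds $291,800 by $81,000, which is 65 full-or-partial $1,250 increments; reduction = 65 × $125 = $8,125, leaving $11,875.
Difference: |$20,000 − $11,875| = $8,125.

$8,125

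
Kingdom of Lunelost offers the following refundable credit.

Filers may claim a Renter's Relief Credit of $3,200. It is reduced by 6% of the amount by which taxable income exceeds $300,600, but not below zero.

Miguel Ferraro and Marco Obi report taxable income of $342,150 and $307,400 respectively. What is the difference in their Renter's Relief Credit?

Miguel ($342,150): Renter's Relief Credit: 6% of the $41,550 excess over $300,600 is $2,493; credit = $3,200 − $2,493 = $707.
Marco ($307,400): Renter's Relief Credit: 6% of the $6,800 excess over $300,600 is $408; credit = $3,200 − $408 = $2,792.
Difference: |$707 − $2,792| = $2,085.

$2,085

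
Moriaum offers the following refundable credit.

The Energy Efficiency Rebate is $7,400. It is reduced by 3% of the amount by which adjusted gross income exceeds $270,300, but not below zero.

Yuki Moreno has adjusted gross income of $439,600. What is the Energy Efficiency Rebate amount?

$2,321

Energy Efficiency Rebate: 3% of the $169,300 excess over $270,300 is $5,079; credit = $7,400 − $5,079 = $2,321.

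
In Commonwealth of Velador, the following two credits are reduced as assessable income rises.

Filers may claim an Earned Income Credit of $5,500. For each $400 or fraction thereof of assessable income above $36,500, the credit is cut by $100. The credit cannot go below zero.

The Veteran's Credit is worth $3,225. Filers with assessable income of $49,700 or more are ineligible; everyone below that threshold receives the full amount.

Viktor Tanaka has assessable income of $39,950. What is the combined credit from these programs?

Earned Income Credit: income exceeds $36,500 by $3,450, which is 9 full-or-partial $400 increments; reduction = 9 × $100 = $900, leaving $4,600.
Veteran's Credit: $39,950 is below the $49,700 cutoff, so the full $3,225 applies.
Total: $4,600 + $3,225 = $7,825.

$7,825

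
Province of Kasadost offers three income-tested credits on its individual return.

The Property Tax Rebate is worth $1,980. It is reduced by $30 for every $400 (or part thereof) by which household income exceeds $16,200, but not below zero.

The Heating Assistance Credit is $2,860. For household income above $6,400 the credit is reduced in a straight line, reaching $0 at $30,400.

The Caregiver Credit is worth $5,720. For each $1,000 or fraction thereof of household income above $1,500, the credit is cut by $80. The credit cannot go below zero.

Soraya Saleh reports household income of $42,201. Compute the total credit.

$2,440

Property Tax Rebate: income exceeds $16,200 by $26,001 → 66 increments × $30 = $1,980 ≥ base, so the credit is $0.
Heating Assistance Credit: $42,201 is at or above $30,400, so the credit is $0.
Caregiver Credit: income exceeds $1,500 by $40,701, which is 41 full-or-partial $1,000 increments; reduction = 41 × $80 = $3,280, leaving $2,440.
Total: $0 + $0 + $2,440 = $2,440.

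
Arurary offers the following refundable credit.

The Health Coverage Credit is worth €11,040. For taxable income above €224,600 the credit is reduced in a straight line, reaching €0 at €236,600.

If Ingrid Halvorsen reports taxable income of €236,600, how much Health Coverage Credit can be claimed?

Health Coverage Credit: €236,600 is at or above €236,600, so the credit is €0.

€0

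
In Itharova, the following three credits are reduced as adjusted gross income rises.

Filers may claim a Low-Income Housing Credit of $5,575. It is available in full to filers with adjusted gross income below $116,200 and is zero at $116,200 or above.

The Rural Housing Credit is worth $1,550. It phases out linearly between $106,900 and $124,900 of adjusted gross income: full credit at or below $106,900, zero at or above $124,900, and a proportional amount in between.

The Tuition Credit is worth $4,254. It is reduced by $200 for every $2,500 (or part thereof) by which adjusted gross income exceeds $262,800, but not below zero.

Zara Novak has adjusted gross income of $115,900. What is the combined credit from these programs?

Low-Income Housing Credit: $115,900 is below the $116,200 cutoff, so the full $5,575 applies.
Rural Housing Credit: $115,900 is $9,000 into a $18,000 phase-out range, leaving 9,000/18,000 of the credit: $1,550 × 9,000/18,000 = $775.
Tuition Credit: $115,900 is at or below the $262,800 threshold, so the full $4,254 applies.
Total: $5,575 + $775 + $4,254 = $10,604.

$10,604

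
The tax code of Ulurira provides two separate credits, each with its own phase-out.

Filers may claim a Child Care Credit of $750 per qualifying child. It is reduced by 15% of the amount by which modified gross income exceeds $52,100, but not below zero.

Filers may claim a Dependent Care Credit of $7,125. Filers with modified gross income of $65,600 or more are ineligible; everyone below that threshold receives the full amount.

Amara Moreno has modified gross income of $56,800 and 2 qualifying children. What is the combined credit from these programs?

Child Care Credit: base = 2 × $750 = $1,500. 15% of the $4,700 excess over $52,100 is $705; credit = $1,500 − $705 = $795.
Dependent Care Credit: $56,800 is below the $65,600 cutoff, so the full $7,125 applies.
Total: $795 + $7,125 = $7,920.

$7,920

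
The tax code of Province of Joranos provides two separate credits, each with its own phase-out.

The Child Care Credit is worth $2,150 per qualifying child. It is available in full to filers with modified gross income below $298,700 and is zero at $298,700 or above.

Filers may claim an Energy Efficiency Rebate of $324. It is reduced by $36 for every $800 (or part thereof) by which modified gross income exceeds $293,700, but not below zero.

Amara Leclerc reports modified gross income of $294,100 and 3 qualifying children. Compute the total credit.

$6,738

Child Care Credit: base = 3 × $2,150 = $6,450. $294,100 is below the $298,700 cutoff, so the full $6,450 applies.
Energy Efficiency Rebate: income exceeds $293,700 by $400, which is 1 full-or-partial $800 increment; reduction = 1 × $36 = $36, leaving $288.
Total: $6,450 + $288 = $6,738.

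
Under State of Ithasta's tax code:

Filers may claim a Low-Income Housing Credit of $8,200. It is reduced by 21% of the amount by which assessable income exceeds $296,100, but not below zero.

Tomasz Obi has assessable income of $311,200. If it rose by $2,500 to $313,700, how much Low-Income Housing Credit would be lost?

At $311,200 — 21% of the $15,100 excess over $296,100 is $3,171; credit = $8,200 − $3,171 = $5,029.
At $313,700 — 21% of the $17,600 excess over $296,100 is $3,696; credit = $8,200 − $3,696 = $4,504.
Lost: $5,029 − $4,504 = $525.

$525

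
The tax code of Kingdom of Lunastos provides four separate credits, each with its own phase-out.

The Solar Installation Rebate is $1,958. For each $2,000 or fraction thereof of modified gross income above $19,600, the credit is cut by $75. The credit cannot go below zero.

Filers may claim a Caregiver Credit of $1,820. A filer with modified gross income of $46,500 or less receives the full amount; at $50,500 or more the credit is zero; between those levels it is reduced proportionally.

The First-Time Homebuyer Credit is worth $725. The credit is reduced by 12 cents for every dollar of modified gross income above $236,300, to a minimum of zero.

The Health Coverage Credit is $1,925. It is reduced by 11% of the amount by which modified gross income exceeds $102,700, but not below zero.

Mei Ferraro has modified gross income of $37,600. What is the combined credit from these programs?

$5,753

Solar Installation Rebate: income exceeds $19,600 by $18,000, which is 9 full-or-partial $2,000 increments; reduction = 9 × $75 = $675, leaving $1,283.
Caregiver Credit: $37,600 is at or below the $46,500 threshold, so the full $1,820 applies.
First-Time Homebuyer Credit: $37,600 is at or below the $236,300 threshold, so the full $725 applies.
Health Coverage Credit: $37,600 is at or below the $102,700 threshold, so the full $1,925 applies.
Total: $1,283 + $1,820 + $725 + $1,925 = $5,753.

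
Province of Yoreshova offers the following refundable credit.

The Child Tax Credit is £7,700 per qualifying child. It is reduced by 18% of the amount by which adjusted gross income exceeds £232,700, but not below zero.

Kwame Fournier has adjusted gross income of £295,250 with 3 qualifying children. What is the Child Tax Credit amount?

Child Tax Credit: base = 3 × £7,700 = £23,100. 18% of the £62,550 excess over £232,700 is £11,259; credit = £23,100 − £11,259 = £11,841.

£11,841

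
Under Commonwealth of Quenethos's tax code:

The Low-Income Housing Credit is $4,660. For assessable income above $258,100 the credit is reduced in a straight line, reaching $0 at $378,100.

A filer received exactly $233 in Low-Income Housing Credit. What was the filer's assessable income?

$372,100

$233 is 233/4,660 of the full $4,660, so 4,427/4,660 of the $120,000 range has been used: income = $258,100 + $120,000 × 4,427/4,660 = $372,100.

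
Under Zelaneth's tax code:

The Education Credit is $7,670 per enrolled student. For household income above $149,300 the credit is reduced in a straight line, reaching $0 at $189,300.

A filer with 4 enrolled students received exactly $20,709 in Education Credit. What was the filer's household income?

Full credit = 4 × $7,670 = $30,680.
$20,709 is 20,709/30,680 of the full $30,680, so 9,971/30,680 of the $40,000 range has been used: income = $149,300 + $40,000 × 9,971/30,680 = $162,300.

$162,300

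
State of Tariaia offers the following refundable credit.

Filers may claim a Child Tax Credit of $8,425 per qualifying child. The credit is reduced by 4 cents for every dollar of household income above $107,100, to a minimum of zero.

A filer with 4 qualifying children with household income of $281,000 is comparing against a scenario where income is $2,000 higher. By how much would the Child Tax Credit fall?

$80

At $281,000 — base = 4 × $8,425 = $33,700. 4% of the $173,900 excess over $107,100 is $6,956; credit = $33,700 − $6,956 = $26,744.
At $283,000 — base = 4 × $8,425 = $33,700. 4% of the $175,900 excess over $107,100 is $7,036; credit = $33,700 − $7,036 = $26,664.
Lost: $26,744 − $26,664 = $80.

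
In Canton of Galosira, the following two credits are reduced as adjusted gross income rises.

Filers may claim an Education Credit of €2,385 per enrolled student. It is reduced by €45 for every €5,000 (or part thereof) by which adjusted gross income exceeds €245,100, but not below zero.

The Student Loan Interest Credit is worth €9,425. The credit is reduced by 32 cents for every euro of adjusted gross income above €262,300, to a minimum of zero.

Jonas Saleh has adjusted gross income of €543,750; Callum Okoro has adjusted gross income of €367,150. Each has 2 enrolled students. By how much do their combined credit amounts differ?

Jonas (€543,750): Education Credit: base = 2 × €2,385 = €4,770. income exceeds €245,100 by €298,650, which is 60 full-or-partial €5,000 increments; reduction = 60 × €45 = €2,700, leaving €2,070. Student Loan Interest Credit: 32% of the €281,450 excess over €262,300 is €90,064 ≥ base, so the credit is €0. total €2,070 + €0 = €2,070
Callum (€367,150): Education Credit: base = 2 × €2,385 = €4,770. income exceeds €245,100 by €122,050, which is 25 full-or-partial €5,000 increments; reduction = 25 × €45 = €1,125, leaving €3,645. Student Loan Interest Credit: 32% of the €104,850 excess over €262,300 is €33,552 ≥ base, so the credit is €0. total €3,645 + €0 = €3,645
Difference: |€2,070 − €3,645| = €1,575.

€1,575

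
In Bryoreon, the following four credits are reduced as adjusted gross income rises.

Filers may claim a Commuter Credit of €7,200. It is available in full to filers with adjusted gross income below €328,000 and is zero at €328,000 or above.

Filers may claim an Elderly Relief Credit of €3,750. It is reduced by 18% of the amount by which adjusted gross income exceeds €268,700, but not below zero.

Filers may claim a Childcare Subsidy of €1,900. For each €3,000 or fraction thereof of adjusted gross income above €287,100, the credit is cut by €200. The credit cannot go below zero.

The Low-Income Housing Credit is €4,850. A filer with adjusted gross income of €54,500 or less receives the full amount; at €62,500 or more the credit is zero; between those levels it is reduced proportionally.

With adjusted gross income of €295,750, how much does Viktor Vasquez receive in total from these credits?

Commuter Credit: €295,750 is below the €328,000 cutoff, so the full €7,200 applies.
Elderly Relief Credit: 18% of the €27,050 excess over €268,700 is €4,869 ≥ base, so the credit is €0.
Childcare Subsidy: income exceeds €287,100 by €8,650, which is 3 full-or-partial €3,000 increments; reduction = 3 × €200 = €600, leaving €1,300.
Low-Income Housing Credit: €295,750 is at or above €62,500, so the credit is €0.
Total: €7,200 + €0 + €1,300 + €0 = €8,500.

€8,500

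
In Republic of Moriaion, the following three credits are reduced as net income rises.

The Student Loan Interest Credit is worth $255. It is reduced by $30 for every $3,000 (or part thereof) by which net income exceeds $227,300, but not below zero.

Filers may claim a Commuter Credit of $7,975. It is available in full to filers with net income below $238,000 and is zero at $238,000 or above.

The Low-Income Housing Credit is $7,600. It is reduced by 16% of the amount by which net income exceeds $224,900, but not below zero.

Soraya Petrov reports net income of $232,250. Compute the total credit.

Student Loan Interest Credit: income exceeds $227,300 by $4,950, which is 2 full-or-partial $3,000 increments; reduction = 2 × $30 = $60, leaving $195.
Commuter Credit: $232,250 is below the $238,000 cutoff, so the full $7,975 applies.
Low-Income Housing Credit: 16% of the $7,350 excess over $224,900 is $1,176; credit = $7,600 − $1,176 = $6,424.
Total: $195 + $7,975 + $6,424 = $14,594.

$14,594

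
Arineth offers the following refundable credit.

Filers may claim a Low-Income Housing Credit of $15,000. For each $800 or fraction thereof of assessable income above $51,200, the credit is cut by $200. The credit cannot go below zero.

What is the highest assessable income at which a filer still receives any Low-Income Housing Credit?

$110,400

After 74 increments the reduction is 74 × $200 = $14,800, leaving $200; one more increment wipes it out. Increment 74 ends at excess 74 × $800 = $59,200, so the highest qualifying income is $51,200 + $59,200 = $110,400.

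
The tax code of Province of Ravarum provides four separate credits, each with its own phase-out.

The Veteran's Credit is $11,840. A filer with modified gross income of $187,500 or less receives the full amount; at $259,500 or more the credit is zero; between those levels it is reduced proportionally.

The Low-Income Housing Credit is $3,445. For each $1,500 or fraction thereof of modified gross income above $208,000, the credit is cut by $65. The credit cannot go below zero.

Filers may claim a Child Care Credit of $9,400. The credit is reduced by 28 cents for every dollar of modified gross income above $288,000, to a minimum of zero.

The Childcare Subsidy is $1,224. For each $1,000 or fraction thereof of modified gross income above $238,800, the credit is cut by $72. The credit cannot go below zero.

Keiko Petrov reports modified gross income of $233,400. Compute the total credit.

$17,256

Veteran's Credit: $233,400 is $45,900 into a $72,000 phase-out range, leaving 26,100/72,000 of the credit: $11,840 × 26,100/72,000 = $4,292.
Low-Income Housing Credit: income exceeds $208,000 by $25,400, which is 17 full-or-partial $1,500 increments; reduction = 17 × $65 = $1,105, leaving $2,340.
Child Care Credit: $233,400 is at or below the $288,000 threshold, so the full $9,400 applies.
Childcare Subsidy: $233,400 is at or below the $238,800 threshold, so the full $1,224 applies.
Total: $4,292 + $2,340 + $9,400 + $1,224 = $17,256.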